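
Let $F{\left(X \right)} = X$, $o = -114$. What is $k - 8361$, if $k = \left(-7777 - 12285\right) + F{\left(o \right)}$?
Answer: $-28537$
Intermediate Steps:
$k = -20176$ ($k = \left(-7777 - 12285\right) - 114 = -20062 - 114 = -20176$)
$k - 8361 = -20176 - 8361 = -28537$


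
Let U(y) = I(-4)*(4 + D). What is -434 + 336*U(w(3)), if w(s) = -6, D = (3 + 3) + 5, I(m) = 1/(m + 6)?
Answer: 2086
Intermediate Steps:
I(m) = 1/(6 + m)
D = 11 (D = 6 + 5 = 11)
U(y) = 15/2 (U(y) = (4 + 11)/(6 - 4) = 15/2)
-434 + 336*U(w(3)) = -434 + 336*(15/2) = -434 + 2520 = 2086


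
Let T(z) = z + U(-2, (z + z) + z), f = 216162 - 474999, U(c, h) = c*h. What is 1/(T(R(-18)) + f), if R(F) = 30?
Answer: -1/258987 ≈ -3.8612e-6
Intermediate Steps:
f = -258837
T(z) = -5*z (T(z) = z - 2*((z + z) + z) = z - 2*(2*z + z) = z - 6*z = -5*z)
1/(T(R(-18)) + f) = 1/(-5*30 - 258837) = 1/(-150 - 258837) = 1/(-258987) = -1/258987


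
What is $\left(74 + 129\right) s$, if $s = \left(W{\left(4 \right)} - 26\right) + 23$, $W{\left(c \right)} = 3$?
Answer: $0$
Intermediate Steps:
$s = 0$ ($s = \left(3 - 26\right) + 23 = -23 + 23 = 0$)
$\left(74 + 129\right) s = \left(74 + 129\right) 0 = 203 \cdot 0 = 0$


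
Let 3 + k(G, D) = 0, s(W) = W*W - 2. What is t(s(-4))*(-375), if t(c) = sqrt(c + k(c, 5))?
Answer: -375*sqrt(11) ≈ -1243.7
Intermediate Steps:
s(W) = -2 + W**2 (s(W) = W**2 - 2 = -2 + W**2)
k(G, D) = -3 (k(G, D) = -3 + 0 = -3)
t(c) = sqrt(-3 + c) (t(c) = sqrt(c - 3) = sqrt(-3 + c))
t(s(-4))*(-375) = sqrt(-3 + (-2 + (-4)**2))*(-375) = sqrt(-3 + (-2 + 16))*(-375) = sqrt(-3 + 14)*(-375) = sqrt(11)*(-375) = -375*sqrt(11)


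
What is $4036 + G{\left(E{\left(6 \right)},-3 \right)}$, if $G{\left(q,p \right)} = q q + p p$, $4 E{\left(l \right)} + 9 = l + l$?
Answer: $\frac{64729}{16} \approx 4045.6$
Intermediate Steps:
$E{\left(l \right)} = - \frac{9}{4} + \frac{l}{2}$ ($E{\left(l \right)} = - \frac{9}{4} + \frac{l + l}{4} = - \frac{9}{4} + \frac{2 l}{4} = - \frac{9}{4} + \frac{l}{2}$)
$G{\left(q,p \right)} = p^{2} + q^{2}$ ($G{\left(q,p \right)} = q^{2} + p^{2} = p^{2} + q^{2}$)
$4036 + G{\left(E{\left(6 \right)},-3 \right)} = 4036 + \left(\left(-3\right)^{2} + \left(- \frac{9}{4} + \frac{1}{2} \cdot 6\right)^{2}\right) = 4036 + \left(9 + \left(- \frac{9}{4} + 3\right)^{2}\right) = 4036 + \left(9 + \left(\frac{3}{4}\right)^{2}\right) = 4036 + \left(9 + \frac{9}{16}\right) = 4036 + \frac{153}{16} = \frac{64729}{16}$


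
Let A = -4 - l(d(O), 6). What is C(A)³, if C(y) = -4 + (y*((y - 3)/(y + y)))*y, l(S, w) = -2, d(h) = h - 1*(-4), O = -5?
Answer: 1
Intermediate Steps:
d(h) = 4 + h (d(h) = h + 4 = 4 + h)
A = -2 (A = -4 - 1*(-2) = -4 + 2 = -2)
C(y) = -4 + y*(-3/2 + y/2) (C(y) = -4 + (y*((-3 + y)/((2*y))))*y = -4 + (y*((-3 + y)*(1/(2*y))))*y = -4 + (y*((-3 + y)/(2*y)))*y = -4 + (-3/2 + y/2)*y = -4 + y*(-3/2 + y/2))
C(A)³ = (-4 + (½)*(-2)² - 3/2*(-2))³ = (-4 + (½)*4 + 3)³ = (-4 + 2 + 3)³ = 1³ = 1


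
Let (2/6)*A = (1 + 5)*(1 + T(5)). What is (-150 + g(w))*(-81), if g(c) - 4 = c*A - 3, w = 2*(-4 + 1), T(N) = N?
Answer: 64557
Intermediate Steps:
A = 108 (A = 3*((1 + 5)*(1 + 5)) = 3*(6*6) = 3*36 = 108)
w = -6 (w = 2*(-3) = -6)
g(c) = 1 + 108*c (g(c) = 4 + (c*108 - 3) = 4 + (108*c - 3) = 4 + (-3 + 108*c) = 1 + 108*c)
(-150 + g(w))*(-81) = (-150 + (1 + 108*(-6)))*(-81) = (-150 + (1 - 648))*(-81) = (-150 - 647)*(-81) = -797*(-81) = 64557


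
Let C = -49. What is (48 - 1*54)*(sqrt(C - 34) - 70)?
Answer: 420 - 6*I*sqrt(83) ≈ 420.0 - 54.663*I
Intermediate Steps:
(48 - 1*54)*(sqrt(C - 34) - 70) = (48 - 1*54)*(sqrt(-49 - 34) - 70) = (48 - 54)*(sqrt(-83) - 70) = -6*(I*sqrt(83) - 70) = -6*(-70 + I*sqrt(83)) = 420 - 6*I*sqrt(83)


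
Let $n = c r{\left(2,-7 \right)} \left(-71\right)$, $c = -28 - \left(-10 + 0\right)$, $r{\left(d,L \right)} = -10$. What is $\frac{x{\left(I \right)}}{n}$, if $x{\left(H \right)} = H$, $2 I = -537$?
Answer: $\frac{179}{8520} \approx 0.021009$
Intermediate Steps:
$I = - \frac{537}{2}$ ($I = \frac{1}{2} \left(-537\right) = - \frac{537}{2} \approx -268.5$)
$c = -18$ ($c = -28 - -10 = -28 + 10 = -18$)
$n = -12780$ ($n = \left(-18\right) \left(-10\right) \left(-71\right) = 180 \left(-71\right) = -12780$)
$\frac{x{\left(I \right)}}{n} = - \frac{537}{2 \left(-12780\right)} = \left(- \frac{537}{2}\right) \left(- \frac{1}{12780}\right) = \frac{179}{8520}$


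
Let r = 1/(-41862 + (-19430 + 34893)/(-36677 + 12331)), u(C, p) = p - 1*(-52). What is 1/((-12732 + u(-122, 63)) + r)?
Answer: -3097835/39085384269 ≈ -7.9258e-5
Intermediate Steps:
u(C, p) = 52 + p (u(C, p) = p + 52 = 52 + p)
r = -74/3097835 (r = 1/(-41862 + 15463/(-24346)) = 1/(-41862 + 15463*(-1/24346)) = 1/(-41862 - 47/74) = 1/(-3097835/74) = -74/3097835 ≈ -2.3888e-5)
1/((-12732 + u(-122, 63)) + r) = 1/((-12732 + (52 + 63)) - 74/3097835) = 1/((-12732 + 115) - 74/3097835) = 1/(-12617 - 74/3097835) = 1/(-39085384269/3097835) = -3097835/39085384269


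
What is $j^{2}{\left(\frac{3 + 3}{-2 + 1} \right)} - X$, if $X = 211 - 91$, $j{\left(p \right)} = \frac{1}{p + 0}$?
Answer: $- \frac{4319}{36} \approx -119.97$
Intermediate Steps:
$j{\left(p \right)} = \frac{1}{p}$
$X = 120$
$j^{2}{\left(\frac{3 + 3}{-2 + 1} \right)} - X = \left(\frac{1}{\left(3 + 3\right) \frac{1}{-2 + 1}}\right)^{2} - 120 = \left(\frac{1}{6 \frac{1}{-1}}\right)^{2} - 120 = \left(\frac{1}{6 \left(-1\right)}\right)^{2} - 120 = \left(\frac{1}{-6}\right)^{2} - 120 = \left(- \frac{1}{6}\right)^{2} - 120 = \frac{1}{36} - 120 = - \frac{4319}{36}$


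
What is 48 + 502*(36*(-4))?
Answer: -72240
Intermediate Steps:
48 + 502*(36*(-4)) = 48 + 502*(-144) = 48 - 72288 = -72240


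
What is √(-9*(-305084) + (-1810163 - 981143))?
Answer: 5*I*√1822 ≈ 213.42*I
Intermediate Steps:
√(-9*(-305084) + (-1810163 - 981143)) = √(2745756 - 2791306) = √(-45550) = 5*I*√1822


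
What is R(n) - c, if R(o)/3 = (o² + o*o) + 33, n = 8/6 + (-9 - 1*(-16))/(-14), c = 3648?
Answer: -21269/6 ≈ -3544.8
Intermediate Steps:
n = ⅚ (n = 8*(⅙) + (-9 + 16)*(-1/14) = 4/3 + 7*(-1/14) = 4/3 - ½ = ⅚ ≈ 0.83333)
R(o) = 99 + 6*o² (R(o) = 3*((o² + o*o) + 33) = 3*((o² + o²) + 33) = 3*(2*o² + 33) = 3*(33 + 2*o²) = 99 + 6*o²)
R(n) - c = (99 + 6*(⅚)²) - 1*3648 = (99 + 6*(25/36)) - 3648 = (99 + 25/6) - 3648 = 619/6 - 3648 = -21269/6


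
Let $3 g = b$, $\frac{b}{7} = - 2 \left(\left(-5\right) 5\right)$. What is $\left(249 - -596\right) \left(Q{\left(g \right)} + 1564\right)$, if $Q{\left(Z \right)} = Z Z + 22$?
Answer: $\frac{115574030}{9} \approx 1.2842 \cdot 10^{7}$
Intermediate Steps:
$b = 350$ ($b = 7 \left(- 2 \left(\left(-5\right) 5\right)\right) = 7 \left(\left(-2\right) \left(-25\right)\right) = 7 \cdot 50 = 350$)
$g = \frac{350}{3}$ ($g = \frac{1}{3} \cdot 350 = \frac{350}{3} \approx 116.67$)
$Q{\left(Z \right)} = 22 + Z^{2}$ ($Q{\left(Z \right)} = Z^{2} + 22 = 22 + Z^{2}$)
$\left(249 - -596\right) \left(Q{\left(g \right)} + 1564\right) = \left(249 - -596\right) \left(\left(22 + \left(\frac{350}{3}\right)^{2}\right) + 1564\right) = \left(249 + 596\right) \left(\left(22 + \frac{122500}{9}\right) + 1564\right) = 845 \left(\frac{122698}{9} + 1564\right) = 845 \cdot \frac{136774}{9} = \frac{115574030}{9}$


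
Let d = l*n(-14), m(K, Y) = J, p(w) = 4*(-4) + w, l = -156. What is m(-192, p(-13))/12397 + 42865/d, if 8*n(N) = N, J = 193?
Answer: 75921442/483483 ≈ 157.03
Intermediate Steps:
n(N) = N/8
p(w) = -16 + w
m(K, Y) = 193
d = 273 (d = -39*(-14)/2 = -156*(-7/4) = 273)
m(-192, p(-13))/12397 + 42865/d = 193/12397 + 42865/273 = 75921442/483483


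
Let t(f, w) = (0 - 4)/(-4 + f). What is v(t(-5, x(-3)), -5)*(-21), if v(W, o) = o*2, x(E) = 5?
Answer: 210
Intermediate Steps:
t(f, w) = -4/(-4 + f)
v(W, o) = 2*o
v(t(-5, x(-3)), -5)*(-21) = (2*(-5))*(-21) = -10*(-21) = 210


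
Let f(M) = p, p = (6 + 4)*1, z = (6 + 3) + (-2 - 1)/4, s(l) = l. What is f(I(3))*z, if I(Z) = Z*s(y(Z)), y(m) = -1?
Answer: 165/2 ≈ 82.500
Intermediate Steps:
z = 33/4 (z = 9 - 3*¼ = 9 - ¾ = 33/4 ≈ 8.2500)
I(Z) = -Z (I(Z) = Z*(-1) = -Z)
p = 10 (p = 10*1 = 10)
f(M) = 10
f(I(3))*z = 10*(33/4) = 165/2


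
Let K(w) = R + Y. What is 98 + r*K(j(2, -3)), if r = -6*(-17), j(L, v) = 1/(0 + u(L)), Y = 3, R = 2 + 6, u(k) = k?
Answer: 1220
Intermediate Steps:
R = 8
j(L, v) = 1/L (j(L, v) = 1/(0 + L) = 1/L)
K(w) = 11 (K(w) = 8 + 3 = 11)
r = 102
98 + r*K(j(2, -3)) = 98 + 102*11 = 98 + 1122 = 1220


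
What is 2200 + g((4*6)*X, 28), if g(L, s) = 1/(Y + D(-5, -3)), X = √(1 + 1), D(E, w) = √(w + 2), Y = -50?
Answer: 5502150/2501 - I/2501 ≈ 2200.0 - 0.00039984*I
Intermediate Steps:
D(E, w) = √(2 + w)
X = √2 ≈ 1.4142
g(L, s) = (-50 - I)/2501 (g(L, s) = 1/(-50 + √(2 - 3)) = 1/(-50 + √(-1)) = 1/(-50 + I) = (-50 - I)/2501)
2200 + g((4*6)*X, 28) = 2200 + (-50/2501 - I/2501) = 5502150/2501 - I/2501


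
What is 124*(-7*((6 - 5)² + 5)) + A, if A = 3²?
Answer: -5199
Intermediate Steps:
A = 9
124*(-7*((6 - 5)² + 5)) + A = 124*(-7*((6 - 5)² + 5)) + 9 = 124*(-7*(1² + 5)) + 9 = 124*(-7*(1 + 5)) + 9 = 124*(-7*6) + 9 = 124*(-42) + 9 = -5208 + 9 = -5199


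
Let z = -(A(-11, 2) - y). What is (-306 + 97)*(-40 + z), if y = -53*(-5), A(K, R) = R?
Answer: -46607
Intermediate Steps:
y = 265
z = 263 (z = -(2 - 1*265) = -(2 - 265) = -1*(-263) = 263)
(-306 + 97)*(-40 + z) = (-306 + 97)*(-40 + 263) = -209*223 = -46607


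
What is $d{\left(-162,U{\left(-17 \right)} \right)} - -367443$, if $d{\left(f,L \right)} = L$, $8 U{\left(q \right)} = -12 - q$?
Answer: $\frac{2939549}{8} \approx 3.6744 \cdot 10^{5}$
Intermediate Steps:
$U{\left(q \right)} = - \frac{3}{2} - \frac{q}{8}$ ($U{\left(q \right)} = \frac{-12 - q}{8} = - \frac{3}{2} - \frac{q}{8}$)
$d{\left(-162,U{\left(-17 \right)} \right)} - -367443 = \left(- \frac{3}{2} - - \frac{17}{8}\right) - -367443 = \left(- \frac{3}{2} + \frac{17}{8}\right) + 367443 = \frac{5}{8} + 367443 = \frac{2939549}{8}$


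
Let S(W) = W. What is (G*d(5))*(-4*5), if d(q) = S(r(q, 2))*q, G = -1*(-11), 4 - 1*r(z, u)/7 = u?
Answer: -15400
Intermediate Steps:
r(z, u) = 28 - 7*u
G = 11
d(q) = 14*q (d(q) = (28 - 7*2)*q = (28 - 14)*q = 14*q)
(G*d(5))*(-4*5) = (11*(14*5))*(-4*5) = (11*70)*(-20) = 770*(-20) = -15400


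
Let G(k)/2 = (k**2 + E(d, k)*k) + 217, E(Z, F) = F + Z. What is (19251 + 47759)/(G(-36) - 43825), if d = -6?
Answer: -13402/7555 ≈ -1.7739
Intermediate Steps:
G(k) = 434 + 2*k**2 + 2*k*(-6 + k) (G(k) = 2*((k**2 + (k - 6)*k) + 217) = 2*((k**2 + (-6 + k)*k) + 217) = 2*((k**2 + k*(-6 + k)) + 217) = 2*(217 + k**2 + k*(-6 + k)) = 434 + 2*k**2 + 2*k*(-6 + k))
(19251 + 47759)/(G(-36) - 43825) = (19251 + 47759)/((434 - 12*(-36) + 4*(-36)**2) - 43825) = 67010/((434 + 432 + 4*1296) - 43825) = 67010/((434 + 432 + 5184) - 43825) = 67010/(6050 - 43825) = 67010/(-37775) = 67010*(-1/37775) = -13402/7555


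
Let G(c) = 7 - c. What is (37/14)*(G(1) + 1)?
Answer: 37/2 ≈ 18.500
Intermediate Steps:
(37/14)*(G(1) + 1) = (37/14)*((7 - 1*1) + 1) = (37*(1/14))*((7 - 1) + 1) = 37*(6 + 1)/14 = (37/14)*7 = 37/2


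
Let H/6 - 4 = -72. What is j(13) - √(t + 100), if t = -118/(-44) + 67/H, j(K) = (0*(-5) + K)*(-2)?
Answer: -26 - √516231078/2244 ≈ -36.125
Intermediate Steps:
j(K) = -2*K (j(K) = (0 + K)*(-2) = K*(-2) = -2*K)
H = -408 (H = 24 + 6*(-72) = 24 - 432 = -408)
t = 11299/4488 (t = -118/(-44) + 67/(-408) = -118*(-1/44) + 67*(-1/408) = 59/22 - 67/408 = 11299/4488 ≈ 2.5176)
j(13) - √(t + 100) = -2*13 - √(11299/4488 + 100) = -26 - √(460099/4488) = -26 - √516231078/2244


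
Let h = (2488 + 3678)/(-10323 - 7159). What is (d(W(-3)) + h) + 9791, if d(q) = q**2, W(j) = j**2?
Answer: 86288069/8741 ≈ 9871.6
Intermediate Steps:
h = -3083/8741 (h = 6166/(-17482) = 6166*(-1/17482) = -3083/8741 ≈ -0.35271)
(d(W(-3)) + h) + 9791 = (((-3)**2)**2 - 3083/8741) + 9791 = (9**2 - 3083/8741) + 9791 = (81 - 3083/8741) + 9791 = 704938/8741 + 9791 = 86288069/8741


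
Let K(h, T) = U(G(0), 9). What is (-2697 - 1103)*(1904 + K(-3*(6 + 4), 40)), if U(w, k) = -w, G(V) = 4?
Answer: -7220000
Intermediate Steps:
K(h, T) = -4 (K(h, T) = -1*4 = -4)
(-2697 - 1103)*(1904 + K(-3*(6 + 4), 40)) = (-2697 - 1103)*(1904 - 4) = -3800*1900 = -7220000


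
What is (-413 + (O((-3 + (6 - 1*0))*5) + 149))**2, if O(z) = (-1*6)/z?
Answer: 1747684/25 ≈ 69907.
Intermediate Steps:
O(z) = -6/z
(-413 + (O((-3 + (6 - 1*0))*5) + 149))**2 = (-413 + (-6*1/(5*(-3 + (6 - 1*0))) + 149))**2 = (-413 + (-6*1/(5*(-3 + (6 + 0))) + 149))**2 = (-413 + (-6*1/(5*(-3 + 6)) + 149))**2 = (-413 + (-6/(3*5) + 149))**2 = (-413 + (-6/15 + 149))**2 = (-413 + (-6*1/15 + 149))**2 = (-413 + (-2/5 + 149))**2 = (-413 + 743/5)**2 = (-1322/5)**2 = 1747684/25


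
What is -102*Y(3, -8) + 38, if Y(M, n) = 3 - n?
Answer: -1084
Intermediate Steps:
-102*Y(3, -8) + 38 = -102*(3 - 1*(-8)) + 38 = -102*(3 + 8) + 38 = -102*11 + 38 = -1122 + 38 = -1084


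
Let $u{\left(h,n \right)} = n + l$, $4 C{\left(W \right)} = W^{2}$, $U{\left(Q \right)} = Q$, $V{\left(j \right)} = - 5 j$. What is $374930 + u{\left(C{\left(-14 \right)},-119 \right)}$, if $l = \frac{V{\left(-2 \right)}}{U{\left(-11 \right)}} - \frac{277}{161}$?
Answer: $\frac{663785624}{1771} \approx 3.7481 \cdot 10^{5}$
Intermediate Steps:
$C{\left(W \right)} = \frac{W^{2}}{4}$
$l = - \frac{4657}{1771}$ ($l = \frac{\left(-5\right) \left(-2\right)}{-11} - \frac{277}{161} = 10 \left(- \frac{1}{11}\right) - \frac{277}{161} = - \frac{10}{11} - \frac{277}{161} = - \frac{4657}{1771} \approx -2.6296$)
$u{\left(h,n \right)} = - \frac{4657}{1771} + n$ ($u{\left(h,n \right)} = n - \frac{4657}{1771} = - \frac{4657}{1771} + n$)
$374930 + u{\left(C{\left(-14 \right)},-119 \right)} = 374930 - \frac{215406}{1771} = \frac{663785624}{1771}$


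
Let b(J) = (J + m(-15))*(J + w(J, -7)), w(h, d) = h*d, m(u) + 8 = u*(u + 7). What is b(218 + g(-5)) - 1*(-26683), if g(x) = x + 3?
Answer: -398405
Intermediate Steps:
m(u) = -8 + u*(7 + u) (m(u) = -8 + u*(u + 7) = -8 + u*(7 + u))
g(x) = 3 + x
w(h, d) = d*h
b(J) = -6*J*(112 + J) (b(J) = (J + (-8 + (-15)² + 7*(-15)))*(J - 7*J) = (J + (-8 + 225 - 105))*(-6*J) = (J + 112)*(-6*J) = (112 + J)*(-6*J) = -6*J*(112 + J))
b(218 + g(-5)) - 1*(-26683) = 6*(218 + (3 - 5))*(-112 - (218 + (3 - 5))) - 1*(-26683) = 6*(218 - 2)*(-112 - (218 - 2)) + 26683 = 6*216*(-112 - 1*216) + 26683 = 6*216*(-112 - 216) + 26683 = 6*216*(-328) + 26683 = -425088 + 26683 = -398405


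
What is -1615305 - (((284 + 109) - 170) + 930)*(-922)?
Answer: -552239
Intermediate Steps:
-1615305 - (((284 + 109) - 170) + 930)*(-922) = -1615305 - ((393 - 170) + 930)*(-922) = -1615305 - (223 + 930)*(-922) = -1615305 - 1153*(-922) = -1615305 - 1*(-1063066) = -1615305 + 1063066 = -552239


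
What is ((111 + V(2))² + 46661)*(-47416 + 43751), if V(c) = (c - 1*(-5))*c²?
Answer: -241824030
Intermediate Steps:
V(c) = c²*(5 + c) (V(c) = (c + 5)*c² = (5 + c)*c² = c²*(5 + c))
((111 + V(2))² + 46661)*(-47416 + 43751) = ((111 + 2²*(5 + 2))² + 46661)*(-47416 + 43751) = ((111 + 4*7)² + 46661)*(-3665) = ((111 + 28)² + 46661)*(-3665) = (139² + 46661)*(-3665) = (19321 + 46661)*(-3665) = 65982*(-3665) = -241824030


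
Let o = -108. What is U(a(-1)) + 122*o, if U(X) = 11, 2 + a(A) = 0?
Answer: -13165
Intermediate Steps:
a(A) = -2 (a(A) = -2 + 0 = -2)
U(a(-1)) + 122*o = 11 + 122*(-108) = 11 - 13176 = -13165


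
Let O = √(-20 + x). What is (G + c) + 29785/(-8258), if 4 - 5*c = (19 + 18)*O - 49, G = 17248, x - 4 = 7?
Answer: 712458669/41290 - 111*I/5 ≈ 17255.0 - 22.2*I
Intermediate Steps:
x = 11 (x = 4 + 7 = 11)
O = 3*I (O = √(-20 + 11) = √(-9) = 3*I ≈ 3.0*I)
c = 53/5 - 111*I/5 (c = ⅘ - ((19 + 18)*(3*I) - 49)/5 = ⅘ - (37*(3*I) - 49)/5 = ⅘ - (111*I - 49)/5 = ⅘ - (-49 + 111*I)/5 = ⅘ + (49/5 - 111*I/5) = 53/5 - 111*I/5 ≈ 10.6 - 22.2*I)
(G + c) + 29785/(-8258) = (17248 + (53/5 - 111*I/5)) + 29785/(-8258) = (86293/5 - 111*I/5) + 29785*(-1/8258) = (86293/5 - 111*I/5) - 29785/8258 = 712458669/41290 - 111*I/5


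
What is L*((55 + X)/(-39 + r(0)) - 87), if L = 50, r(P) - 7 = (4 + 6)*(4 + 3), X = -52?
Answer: -82575/19 ≈ -4346.1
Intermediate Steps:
r(P) = 77 (r(P) = 7 + (4 + 6)*(4 + 3) = 7 + 10*7 = 7 + 70 = 77)
L*((55 + X)/(-39 + r(0)) - 87) = 50*((55 - 52)/(-39 + 77) - 87) = 50*(3/38 - 87) = 50*(-3303/38) = -82575/19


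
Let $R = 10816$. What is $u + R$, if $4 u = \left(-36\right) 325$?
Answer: $7891$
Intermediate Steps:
$u = -2925$ ($u = \frac{\left(-36\right) 325}{4} = \frac{1}{4} \left(-11700\right) = -2925$)
$u + R = -2925 + 10816 = 7891$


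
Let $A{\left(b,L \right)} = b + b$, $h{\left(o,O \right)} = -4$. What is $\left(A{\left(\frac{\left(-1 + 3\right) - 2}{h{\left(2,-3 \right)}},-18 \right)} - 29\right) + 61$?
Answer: $32$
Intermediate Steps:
$A{\left(b,L \right)} = 2 b$
$\left(A{\left(\frac{\left(-1 + 3\right) - 2}{h{\left(2,-3 \right)}},-18 \right)} - 29\right) + 61 = \left(2 \frac{\left(-1 + 3\right) - 2}{-4} - 29\right) + 61 = \left(2 \left(2 - 2\right) \left(- \frac{1}{4}\right) + \left(-126 + 97\right)\right) + 61 = \left(2 \cdot 0 \left(- \frac{1}{4}\right) - 29\right) + 61 = \left(2 \cdot 0 - 29\right) + 61 = \left(0 - 29\right) + 61 = -29 + 61 = 32$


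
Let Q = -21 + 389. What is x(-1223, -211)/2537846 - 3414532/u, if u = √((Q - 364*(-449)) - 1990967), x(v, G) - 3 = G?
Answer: -104/1268923 + 3414532*I*√1827163/1827163 ≈ -8.1959e-5 + 2526.1*I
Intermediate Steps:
Q = 368
x(v, G) = 3 + G
u = I*√1827163 (u = √((368 - 364*(-449)) - 1990967) = √((368 + 163436) - 1990967) = √(163804 - 1990967) = √(-1827163) = I*√1827163 ≈ 1351.7*I)
x(-1223, -211)/2537846 - 3414532/u = (3 - 211)/2537846 - 3414532*(-I*√1827163/1827163) = -208*1/2537846 - (-3414532)*I*√1827163/1827163 = -104/1268923 + 3414532*I*√1827163/1827163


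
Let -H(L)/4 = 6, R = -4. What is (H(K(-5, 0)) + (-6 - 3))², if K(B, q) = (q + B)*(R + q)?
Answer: 1089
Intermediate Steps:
K(B, q) = (-4 + q)*(B + q) (K(B, q) = (q + B)*(-4 + q) = (B + q)*(-4 + q) = (-4 + q)*(B + q))
H(L) = -24 (H(L) = -4*6 = -24)
(H(K(-5, 0)) + (-6 - 3))² = (-24 + (-6 - 3))² = (-24 - 9)² = (-33)² = 1089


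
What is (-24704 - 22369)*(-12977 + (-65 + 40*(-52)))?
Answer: 711837906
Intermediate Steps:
(-24704 - 22369)*(-12977 + (-65 + 40*(-52))) = -47073*(-12977 + (-65 - 2080)) = -47073*(-12977 - 2145) = -47073*(-15122) = 711837906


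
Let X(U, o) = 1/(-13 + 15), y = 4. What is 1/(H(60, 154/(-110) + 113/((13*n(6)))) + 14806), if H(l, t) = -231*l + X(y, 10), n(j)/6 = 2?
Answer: 2/1893 ≈ 0.0010565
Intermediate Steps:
n(j) = 12 (n(j) = 6*2 = 12)
X(U, o) = 1/2
H(l, t) = 1/2 - 231*l (H(l, t) = -231*l + 1/2 = 1/2 - 231*l)
1/(H(60, 154/(-110) + 113/((13*n(6)))) + 14806) = 1/((1/2 - 231*60) + 14806) = 1/((1/2 - 13860) + 14806) = 1/(-27719/2 + 14806) = 1/(1893/2) = 2/1893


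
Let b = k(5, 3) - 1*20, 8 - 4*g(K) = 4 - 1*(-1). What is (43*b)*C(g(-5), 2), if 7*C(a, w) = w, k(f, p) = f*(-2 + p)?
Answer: -1290/7 ≈ -184.29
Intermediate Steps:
g(K) = 3/4 (g(K) = 2 - (4 - 1*(-1))/4 = 2 - (4 + 1)/4 = 2 - 1/4*5 = 2 - 5/4 = 3/4)
b = -15 (b = 5*(-2 + 3) - 1*20 = 5*1 - 20 = 5 - 20 = -15)
C(a, w) = w/7
(43*b)*C(g(-5), 2) = (43*(-15))*((1/7)*2) = -645*2/7 = -1290/7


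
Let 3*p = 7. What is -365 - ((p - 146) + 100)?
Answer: -964/3 ≈ -321.33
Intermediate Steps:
p = 7/3 (p = (1/3)*7 = 7/3 ≈ 2.3333)
-365 - ((p - 146) + 100) = -365 - ((7/3 - 146) + 100) = -365 - (-431/3 + 100) = -365 - 1*(-131/3) = -365 + 131/3 = -964/3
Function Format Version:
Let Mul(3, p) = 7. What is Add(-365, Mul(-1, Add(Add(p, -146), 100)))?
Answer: Rational(-964, 3) ≈ -321.33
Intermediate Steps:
p = Rational(7, 3) (p = Mul(Rational(1, 3), 7) = Rational(7, 3) ≈ 2.3333)
Add(-365, Mul(-1, Add(Add(p, -146), 100))) = Add(-365, Mul(-1, Add(Add(Rational(7, 3), -146), 100))) = Add(-365, Mul(-1, Add(Rational(-431, 3), 100))) = Add(-365, Mul(-1, Rational(-131, 3))) = Add(-365, Rational(131, 3)) = Rational(-964, 3)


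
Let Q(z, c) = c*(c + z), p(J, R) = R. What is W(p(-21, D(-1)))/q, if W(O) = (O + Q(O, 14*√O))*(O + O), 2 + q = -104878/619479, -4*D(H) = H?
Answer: -31593429/2687672 ≈ -11.755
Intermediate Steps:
D(H) = -H/4
q = -1343836/619479 (q = -2 - 104878/619479 = -1343836/619479 ≈ -2.1693)
W(O) = 2*O*(O + 14*√O*(O + 14*√O)) (W(O) = (O + (14*√O)*(14*√O + O))*(O + O) = (O + (14*√O)*(O + 14*√O))*(2*O) = (O + 14*√O*(O + 14*√O))*(2*O) = 2*O*(O + 14*√O*(O + 14*√O)))
W(p(-21, D(-1)))/q = (28*(-¼*(-1))^(5/2) + 394*(-¼*(-1))²)/(-1343836/619479) = (28*(¼)^(5/2) + 394*(¼)²)*(-619479/1343836) = (28*(1/32) + 394*(1/16))*(-619479/1343836) = (7/8 + 197/8)*(-619479/1343836) = (51/2)*(-619479/1343836) = -31593429/2687672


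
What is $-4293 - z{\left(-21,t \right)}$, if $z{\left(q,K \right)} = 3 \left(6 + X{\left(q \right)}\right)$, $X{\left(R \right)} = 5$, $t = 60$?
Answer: $-4326$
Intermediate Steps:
$z{\left(q,K \right)} = 33$ ($z{\left(q,K \right)} = 3 \left(6 + 5\right) = 3 \cdot 11 = 33$)
$-4293 - z{\left(-21,t \right)} = -4293 - 33 = -4326$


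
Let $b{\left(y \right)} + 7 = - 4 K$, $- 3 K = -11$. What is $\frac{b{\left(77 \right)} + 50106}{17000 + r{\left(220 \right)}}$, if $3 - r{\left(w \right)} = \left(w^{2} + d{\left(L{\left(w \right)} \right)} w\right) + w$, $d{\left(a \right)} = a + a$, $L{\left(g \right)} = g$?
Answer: $- \frac{150253}{385251} \approx -0.39001$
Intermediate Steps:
$K = \frac{11}{3}$ ($K = \left(- \frac{1}{3}\right) \left(-11\right) = \frac{11}{3} \approx 3.6667$)
$d{\left(a \right)} = 2 a$
$r{\left(w \right)} = 3 - w - 3 w^{2}$ ($r{\left(w \right)} = 3 - \left(\left(w^{2} + 2 w w\right) + w\right) = 3 - \left(\left(w^{2} + 2 w^{2}\right) + w\right) = 3 - \left(3 w^{2} + w\right) = 3 - \left(w + 3 w^{2}\right) = 3 - w - 3 w^{2}$)
$b{\left(y \right)} = - \frac{65}{3}$ ($b{\left(y \right)} = -7 - \frac{44}{3} = - \frac{65}{3}$)
$\frac{b{\left(77 \right)} + 50106}{17000 + r{\left(220 \right)}} = \frac{- \frac{65}{3} + 50106}{17000 - \left(217 + 145200\right)} = \frac{150253}{3 \left(17000 - 145417\right)} = \frac{150253}{3 \left(-128417\right)} = \frac{150253}{3} \left(- \frac{1}{128417}\right) = - \frac{150253}{385251}$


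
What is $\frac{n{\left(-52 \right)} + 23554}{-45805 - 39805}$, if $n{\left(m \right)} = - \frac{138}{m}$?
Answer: $- \frac{612473}{2225860} \approx -0.27516$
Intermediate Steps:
$\frac{n{\left(-52 \right)} + 23554}{-45805 - 39805} = \frac{- \frac{138}{-52} + 23554}{-45805 - 39805} = \frac{\left(-138\right) \left(- \frac{1}{52}\right) + 23554}{-85610} = \left(\frac{69}{26} + 23554\right) \left(- \frac{1}{85610}\right) = \frac{612473}{26} \left(- \frac{1}{85610}\right) = - \frac{612473}{2225860}$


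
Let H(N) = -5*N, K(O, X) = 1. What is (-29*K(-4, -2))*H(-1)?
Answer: -145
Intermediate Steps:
(-29*K(-4, -2))*H(-1) = (-29*1)*(-5*(-1)) = -29*5 = -145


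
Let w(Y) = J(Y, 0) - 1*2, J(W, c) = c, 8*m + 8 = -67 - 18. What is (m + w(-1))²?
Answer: 11881/64 ≈ 185.64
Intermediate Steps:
m = -93/8 (m = -1 + (-67 - 18)/8 = -1 + (⅛)*(-85) = -1 - 85/8 = -93/8 ≈ -11.625)
w(Y) = -2 (w(Y) = 0 - 1*2 = 0 - 2 = -2)
(m + w(-1))² = (-93/8 - 2)² = (-109/8)² = 11881/64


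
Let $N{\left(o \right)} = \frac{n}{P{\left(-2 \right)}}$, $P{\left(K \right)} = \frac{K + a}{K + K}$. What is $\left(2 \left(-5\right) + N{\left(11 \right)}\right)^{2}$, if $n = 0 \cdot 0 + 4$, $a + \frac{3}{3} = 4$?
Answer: $676$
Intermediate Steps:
$a = 3$ ($a = -1 + 4 = 3$)
$n = 4$ ($n = 0 + 4 = 4$)
$P{\left(K \right)} = \frac{3 + K}{2 K}$ ($P{\left(K \right)} = \frac{K + 3}{K + K} = \frac{3 + K}{2 K}$)
$N{\left(o \right)} = -16$ ($N{\left(o \right)} = \frac{4}{\frac{1}{2} \frac{1}{-2} \left(3 - 2\right)} = \frac{4}{\frac{1}{2} \left(- \frac{1}{2}\right) 1} = \frac{4}{- \frac{1}{4}} = 4 \left(-4\right) = -16$)
$\left(2 \left(-5\right) + N{\left(11 \right)}\right)^{2} = \left(2 \left(-5\right) - 16\right)^{2} = \left(-10 - 16\right)^{2} = \left(-26\right)^{2} = 676$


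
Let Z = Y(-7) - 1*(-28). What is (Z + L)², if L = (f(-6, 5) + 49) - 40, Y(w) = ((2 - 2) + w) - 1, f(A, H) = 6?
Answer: 1225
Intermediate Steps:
Y(w) = -1 + w (Y(w) = (0 + w) - 1 = w - 1 = -1 + w)
L = 15 (L = (6 + 49) - 40 = 55 - 40 = 15)
Z = 20 (Z = (-1 - 7) - 1*(-28) = -8 + 28 = 20)
(Z + L)² = (20 + 15)² = 35² = 1225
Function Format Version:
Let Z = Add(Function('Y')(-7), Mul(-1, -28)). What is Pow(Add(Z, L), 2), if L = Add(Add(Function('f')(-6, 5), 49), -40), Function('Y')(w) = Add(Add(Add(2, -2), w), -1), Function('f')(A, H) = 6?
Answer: 1225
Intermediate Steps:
Function('Y')(w) = Add(-1, w) (Function('Y')(w) = Add(Add(0, w), -1) = Add(w, -1) = Add(-1, w))
L = 15 (L = Add(Add(6, 49), -40) = Add(55, -40) = 15)
Z = 20 (Z = Add(Add(-1, -7), Mul(-1, -28)) = Add(-8, 28) = 20)
Pow(Add(Z, L), 2) = Pow(Add(20, 15), 2) = Pow(35, 2) = 1225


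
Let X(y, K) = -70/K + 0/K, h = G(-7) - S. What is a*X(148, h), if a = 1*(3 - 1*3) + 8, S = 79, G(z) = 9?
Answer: 8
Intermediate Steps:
h = -70 (h = 9 - 1*79 = 9 - 79 = -70)
X(y, K) = -70/K (X(y, K) = -70/K + 0 = -70/K)
a = 8 (a = 1*(3 - 3) + 8 = 1*0 + 8 = 0 + 8 = 8)
a*X(148, h) = 8*(-70/(-70)) = 8*(-70*(-1/70)) = 8*1 = 8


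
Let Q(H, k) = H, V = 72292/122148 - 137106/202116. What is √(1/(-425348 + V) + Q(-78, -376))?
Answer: 2*I*√3733148088322831419841591374435/437542553288845 ≈ 8.8318*I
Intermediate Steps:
V = -88993909/1028669382 (V = 72292*(1/122148) - 137106*1/202116 = 18073/30537 - 22851/33686 = -88993909/1028669382 ≈ -0.086514)
√(1/(-425348 + V) + Q(-78, -376)) = √(1/(-425348 - 88993909/1028669382) - 78) = √(1/(-437542553288845/1028669382) - 78) = √(-1028669382/437542553288845 - 78) = √(-34128320185199292/437542553288845) = 2*I*√3733148088322831419841591374435/437542553288845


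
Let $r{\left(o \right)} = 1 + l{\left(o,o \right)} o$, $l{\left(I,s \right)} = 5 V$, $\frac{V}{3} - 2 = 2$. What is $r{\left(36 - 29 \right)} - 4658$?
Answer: $-4237$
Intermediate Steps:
$V = 12$ ($V = 6 + 3 \cdot 2 = 6 + 6 = 12$)
$l{\left(I,s \right)} = 60$ ($l{\left(I,s \right)} = 5 \cdot 12 = 60$)
$r{\left(o \right)} = 1 + 60 o$
$r{\left(36 - 29 \right)} - 4658 = \left(1 + 60 \left(36 - 29\right)\right) - 4658 = \left(1 + 60 \cdot 7\right) - 4658 = \left(1 + 420\right) - 4658 = 421 - 4658 = -4237$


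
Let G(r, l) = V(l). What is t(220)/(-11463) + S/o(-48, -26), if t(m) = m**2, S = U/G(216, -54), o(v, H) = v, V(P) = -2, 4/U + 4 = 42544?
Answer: -16471484179/3901088160 ≈ -4.2223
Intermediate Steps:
U = 1/10635 (U = 4/(-4 + 42544) = 4/42540 = 4*(1/42540) = 1/10635 ≈ 9.4029e-5)
G(r, l) = -2
S = -1/21270 (S = (1/10635)/(-2) = (1/10635)*(-1/2) = -1/21270 ≈ -4.7015e-5)
t(220)/(-11463) + S/o(-48, -26) = 220**2/(-11463) - 1/21270/(-48) = 48400*(-1/11463) - 1/21270*(-1/48) = -48400/11463 + 1/1020960 = -16471484179/3901088160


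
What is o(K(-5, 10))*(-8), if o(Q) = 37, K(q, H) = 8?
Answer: -296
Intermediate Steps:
o(K(-5, 10))*(-8) = 37*(-8) = -296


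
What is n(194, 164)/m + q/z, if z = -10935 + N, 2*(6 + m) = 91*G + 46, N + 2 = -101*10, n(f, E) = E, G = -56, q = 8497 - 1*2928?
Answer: -16054447/30237857 ≈ -0.53094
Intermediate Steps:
q = 5569 (q = 8497 - 2928 = 5569)
N = -1012 (N = -2 - 101*10 = -2 - 1010 = -1012)
m = -2531 (m = -6 + (91*(-56) + 46)/2 = -6 + (-5096 + 46)/2 = -6 + (1/2)*(-5050) = -6 - 2525 = -2531)
z = -11947 (z = -10935 - 1012 = -11947)
n(194, 164)/m + q/z = 164/(-2531) + 5569/(-11947) = 164*(-1/2531) + 5569*(-1/11947) = -164/2531 - 5569/11947 = -16054447/30237857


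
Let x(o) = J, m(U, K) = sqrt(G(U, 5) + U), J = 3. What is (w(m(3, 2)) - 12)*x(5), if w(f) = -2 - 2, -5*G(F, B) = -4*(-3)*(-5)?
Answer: -48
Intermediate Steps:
G(F, B) = 12 (G(F, B) = -(-4*(-3))*(-5)/5 = -12*(-5)/5 = -1/5*(-60) = 12)
m(U, K) = sqrt(12 + U)
x(o) = 3
w(f) = -4
(w(m(3, 2)) - 12)*x(5) = (-4 - 12)*3 = -16*3 = -48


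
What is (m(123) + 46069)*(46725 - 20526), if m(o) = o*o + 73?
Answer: 1605238929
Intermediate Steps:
m(o) = 73 + o² (m(o) = o² + 73 = 73 + o²)
(m(123) + 46069)*(46725 - 20526) = ((73 + 123²) + 46069)*(46725 - 20526) = ((73 + 15129) + 46069)*26199 = (15202 + 46069)*26199 = 61271*26199 = 1605238929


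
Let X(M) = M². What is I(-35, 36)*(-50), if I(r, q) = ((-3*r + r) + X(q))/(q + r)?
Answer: -68300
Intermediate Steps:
I(r, q) = (q² - 2*r)/(q + r) (I(r, q) = ((-3*r + r) + q²)/(q + r) = (-2*r + q²)/(q + r) = (q² - 2*r)/(q + r))
I(-35, 36)*(-50) = ((36² - 2*(-35))/(36 - 35))*(-50) = ((1296 + 70)/1)*(-50) = (1*1366)*(-50) = 1366*(-50) = -68300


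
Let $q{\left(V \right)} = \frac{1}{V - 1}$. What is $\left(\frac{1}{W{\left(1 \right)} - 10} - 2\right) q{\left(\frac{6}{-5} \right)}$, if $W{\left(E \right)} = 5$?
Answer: $1$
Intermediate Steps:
$q{\left(V \right)} = \frac{1}{-1 + V}$
$\left(\frac{1}{W{\left(1 \right)} - 10} - 2\right) q{\left(\frac{6}{-5} \right)} = \frac{\frac{1}{5 - 10} - 2}{-1 + \frac{6}{-5}} = \frac{\frac{1}{-5} - 2}{-1 + 6 \left(- \frac{1}{5}\right)} = \frac{- \frac{1}{5} - 2}{-1 - \frac{6}{5}} = - \frac{11}{5 \left(- \frac{11}{5}\right)} = \left(- \frac{11}{5}\right) \left(- \frac{5}{11}\right) = 1$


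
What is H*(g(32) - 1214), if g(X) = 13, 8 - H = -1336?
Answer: -1614144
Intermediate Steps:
H = 1344 (H = 8 - 1*(-1336) = 8 + 1336 = 1344)
H*(g(32) - 1214) = 1344*(13 - 1214) = 1344*(-1201) = -1614144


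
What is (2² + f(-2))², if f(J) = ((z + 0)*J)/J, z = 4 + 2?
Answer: 100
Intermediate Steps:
z = 6
f(J) = 6 (f(J) = ((6 + 0)*J)/J = (6*J)/J = 6)
(2² + f(-2))² = (2² + 6)² = (4 + 6)² = 10² = 100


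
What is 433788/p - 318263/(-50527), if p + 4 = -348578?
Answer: 14837124465/2935467119 ≈ 5.0544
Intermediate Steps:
p = -348582 (p = -4 - 348578 = -348582)
433788/p - 318263/(-50527) = 433788/(-348582) - 318263/(-50527) = 433788*(-1/348582) - 318263*(-1/50527) = -72298/58097 + 318263/50527 = 14837124465/2935467119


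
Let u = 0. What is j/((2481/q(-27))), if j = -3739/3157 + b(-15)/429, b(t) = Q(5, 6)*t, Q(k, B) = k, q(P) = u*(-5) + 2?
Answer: -37188/33940907 ≈ -0.0010957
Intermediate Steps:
q(P) = 2 (q(P) = 0*(-5) + 2 = 0 + 2 = 2)
b(t) = 5*t
j = -55782/41041 (j = -3739/3157 + (5*(-15))/429 = -3739*1/3157 - 75*1/429 = -3739/3157 - 25/143 = -55782/41041 ≈ -1.3592)
j/((2481/q(-27))) = -55782/(41041*(2481/2)) = -55782/(41041*(2481*(½))) = -55782/(41041*2481/2) = -55782/41041*2/2481 = -37188/33940907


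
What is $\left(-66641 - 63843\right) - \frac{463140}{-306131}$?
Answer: $- \frac{39944734264}{306131} \approx -1.3048 \cdot 10^{5}$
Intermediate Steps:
$\left(-66641 - 63843\right) - \frac{463140}{-306131} = \left(-66641 - 63843\right) - - \frac{463140}{306131} = -130484 + \frac{463140}{306131} = - \frac{39944734264}{306131}$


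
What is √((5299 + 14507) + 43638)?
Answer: 2*√15861 ≈ 251.88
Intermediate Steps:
√((5299 + 14507) + 43638) = √(19806 + 43638) = √63444 = 2*√15861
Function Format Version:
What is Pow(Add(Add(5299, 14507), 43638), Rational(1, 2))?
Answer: Mul(2, Pow(15861, Rational(1, 2))) ≈ 251.88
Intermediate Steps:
Pow(Add(Add(5299, 14507), 43638), Rational(1, 2)) = Pow(Add(19806, 43638), Rational(1, 2)) = Pow(63444, Rational(1, 2)) = Mul(2, Pow(15861, Rational(1, 2)))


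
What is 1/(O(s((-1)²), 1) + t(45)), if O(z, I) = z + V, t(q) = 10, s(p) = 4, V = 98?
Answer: 1/112 ≈ 0.0089286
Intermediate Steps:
O(z, I) = 98 + z (O(z, I) = z + 98 = 98 + z)
1/(O(s((-1)²), 1) + t(45)) = 1/((98 + 4) + 10) = 1/(102 + 10) = 1/112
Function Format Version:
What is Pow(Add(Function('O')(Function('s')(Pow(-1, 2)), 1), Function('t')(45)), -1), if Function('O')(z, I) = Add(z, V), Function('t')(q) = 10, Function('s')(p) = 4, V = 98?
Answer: Rational(1, 112) ≈ 0.0089286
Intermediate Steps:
Function('O')(z, I) = Add(98, z) (Function('O')(z, I) = Add(z, 98) = Add(98, z))
Pow(Add(Function('O')(Function('s')(Pow(-1, 2)), 1), Function('t')(45)), -1) = Pow(Add(Add(98, 4), 10), -1) = Pow(Add(102, 10), -1) = Pow(112, -1) = Rational(1, 112)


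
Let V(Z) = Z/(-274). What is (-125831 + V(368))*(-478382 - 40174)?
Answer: 8939402959236/137 ≈ 6.5251e+10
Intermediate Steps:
V(Z) = -Z/274 (V(Z) = Z*(-1/274) = -Z/274)
(-125831 + V(368))*(-478382 - 40174) = (-125831 - 1/274*368)*(-478382 - 40174) = (-125831 - 184/137)*(-518556) = -17239031/137*(-518556) = 8939402959236/137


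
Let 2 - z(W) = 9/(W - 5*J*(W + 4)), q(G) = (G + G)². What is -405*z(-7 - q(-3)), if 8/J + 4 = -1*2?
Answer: -83025/101 ≈ -822.03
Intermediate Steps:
J = -4/3 (J = 8/(-4 - 1*2) = 8/(-4 - 2) = 8/(-6) = 8*(-⅙) = -4/3 ≈ -1.3333)
q(G) = 4*G² (q(G) = (2*G)² = 4*G²)
z(W) = 2 - 9/(80/3 + 23*W/3) (z(W) = 2 - 9/(W - (-20)*(W + 4)/3) = 2 - 9/(W - (-20)*(4 + W)/3) = 2 - 9/(W - 5*(-16/3 - 4*W/3)) = 2 - 9/(W + (80/3 + 20*W/3)) = 2 - 9/(80/3 + 23*W/3))
-405*z(-7 - q(-3)) = -405*(133 + 46*(-7 - 4*(-3)²))/(80 + 23*(-7 - 4*(-3)²)) = -405*(133 + 46*(-7 - 4*9))/(80 + 23*(-7 - 4*9)) = -405*(133 + 46*(-7 - 1*36))/(80 + 23*(-7 - 1*36)) = -405*(133 + 46*(-7 - 36))/(80 + 23*(-7 - 36)) = -405*(133 + 46*(-43))/(80 + 23*(-43)) = -405*(133 - 1978)/(80 - 989) = -405*(-1845)/(-909) = -(-45)*(-1845)/101 = -405*205/101 = -83025/101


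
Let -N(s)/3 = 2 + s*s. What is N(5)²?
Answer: 6561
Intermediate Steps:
N(s) = -6 - 3*s² (N(s) = -3*(2 + s*s) = -3*(2 + s²) = -6 - 3*s²)
N(5)² = (-6 - 3*5²)² = (-6 - 3*25)² = (-6 - 75)² = (-81)² = 6561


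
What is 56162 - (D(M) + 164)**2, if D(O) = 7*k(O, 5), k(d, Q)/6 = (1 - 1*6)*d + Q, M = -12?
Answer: -8319074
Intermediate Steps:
k(d, Q) = -30*d + 6*Q (k(d, Q) = 6*((1 - 1*6)*d + Q) = 6*((1 - 6)*d + Q) = 6*(-5*d + Q) = 6*(Q - 5*d) = -30*d + 6*Q)
D(O) = 210 - 210*O (D(O) = 7*(-30*O + 6*5) = 7*(-30*O + 30) = 7*(30 - 30*O) = 210 - 210*O)
56162 - (D(M) + 164)**2 = 56162 - ((210 - 210*(-12)) + 164)**2 = 56162 - ((210 + 2520) + 164)**2 = 56162 - (2730 + 164)**2 = 56162 - 1*2894**2 = 56162 - 1*8375236 = 56162 - 8375236 = -8319074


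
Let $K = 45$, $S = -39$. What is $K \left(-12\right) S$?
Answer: $21060$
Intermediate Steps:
$K \left(-12\right) S = 45 \left(-12\right) \left(-39\right) = \left(-540\right) \left(-39\right) = 21060$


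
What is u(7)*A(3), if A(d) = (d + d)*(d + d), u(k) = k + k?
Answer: 504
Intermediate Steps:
u(k) = 2*k
A(d) = 4*d**2 (A(d) = (2*d)*(2*d) = 4*d**2)
u(7)*A(3) = (2*7)*(4*3**2) = 14*(4*9) = 14*36 = 504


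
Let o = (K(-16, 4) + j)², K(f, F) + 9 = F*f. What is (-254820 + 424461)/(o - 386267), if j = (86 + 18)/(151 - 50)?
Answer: -1730507841/3887471306 ≈ -0.44515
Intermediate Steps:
K(f, F) = -9 + F*f
j = 104/101 ≈ 1.0297
o = 52838361/10201 (o = ((-9 + 4*(-16)) + 104/101)² = ((-9 - 64) + 104/101)² = (-73 + 104/101)² = (-7269/101)² = 52838361/10201 ≈ 5179.7)
(-254820 + 424461)/(o - 386267) = (-254820 + 424461)/(52838361/10201 - 386267) = 169641/(-3887471306/10201) = 169641*(-10201/3887471306) = -1730507841/3887471306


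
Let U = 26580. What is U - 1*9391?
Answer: 17189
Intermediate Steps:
U - 1*9391 = 26580 - 1*9391 = 26580 - 9391 = 17189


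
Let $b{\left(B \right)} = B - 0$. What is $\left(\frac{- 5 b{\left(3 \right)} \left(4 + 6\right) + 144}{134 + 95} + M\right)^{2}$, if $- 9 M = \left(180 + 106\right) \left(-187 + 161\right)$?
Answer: $\frac{2899493784100}{4247721} \approx 6.826 \cdot 10^{5}$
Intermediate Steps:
$b{\left(B \right)} = B$ ($b{\left(B \right)} = B + 0 = B$)
$M = \frac{7436}{9}$ ($M = - \frac{\left(180 + 106\right) \left(-187 + 161\right)}{9} = - \frac{286 \left(-26\right)}{9} = \left(- \frac{1}{9}\right) \left(-7436\right) = \frac{7436}{9} \approx 826.22$)
$\left(\frac{- 5 b{\left(3 \right)} \left(4 + 6\right) + 144}{134 + 95} + M\right)^{2} = \left(\frac{\left(-5\right) 3 \left(4 + 6\right) + 144}{134 + 95} + \frac{7436}{9}\right)^{2} = \left(\frac{\left(-15\right) 10 + 144}{229} + \frac{7436}{9}\right)^{2} = \left(\left(-150 + 144\right) \frac{1}{229} + \frac{7436}{9}\right)^{2} = \left(\left(-6\right) \frac{1}{229} + \frac{7436}{9}\right)^{2} = \left(- \frac{6}{229} + \frac{7436}{9}\right)^{2} = \left(\frac{1702790}{2061}\right)^{2} = \frac{2899493784100}{4247721}$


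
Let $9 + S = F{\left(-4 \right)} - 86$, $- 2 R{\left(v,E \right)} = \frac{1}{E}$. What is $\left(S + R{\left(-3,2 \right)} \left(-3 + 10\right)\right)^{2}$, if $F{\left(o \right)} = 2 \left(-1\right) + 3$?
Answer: $\frac{146689}{16} \approx 9168.1$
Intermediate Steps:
$R{\left(v,E \right)} = - \frac{1}{2 E}$
$F{\left(o \right)} = 1$ ($F{\left(o \right)} = -2 + 3 = 1$)
$S = -94$ ($S = -9 + \left(1 - 86\right) = -9 - 85 = -94$)
$\left(S + R{\left(-3,2 \right)} \left(-3 + 10\right)\right)^{2} = \left(-94 + - \frac{1}{2 \cdot 2} \left(-3 + 10\right)\right)^{2} = \left(-94 + \left(- \frac{1}{2}\right) \frac{1}{2} \cdot 7\right)^{2} = \left(-94 - \frac{7}{4}\right)^{2} = \left(- \frac{383}{4}\right)^{2} = \frac{146689}{16}$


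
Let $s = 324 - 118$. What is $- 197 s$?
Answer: $-40582$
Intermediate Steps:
$s = 206$ ($s = 324 - 118 = 206$)
$- 197 s = \left(-197\right) 206 = -40582$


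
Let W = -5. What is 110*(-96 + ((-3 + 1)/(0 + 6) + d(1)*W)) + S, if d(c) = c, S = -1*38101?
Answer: -147743/3 ≈ -49248.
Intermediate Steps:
S = -38101
110*(-96 + ((-3 + 1)/(0 + 6) + d(1)*W)) + S = 110*(-96 + ((-3 + 1)/(0 + 6) + 1*(-5))) - 38101 = 110*(-96 + (-2/6 - 5)) - 38101 = 110*(-96 + (-2*1/6 - 5)) - 38101 = 110*(-96 + (-1/3 - 5)) - 38101 = 110*(-96 - 16/3) - 38101 = 110*(-304/3) - 38101 = -33440/3 - 38101 = -147743/3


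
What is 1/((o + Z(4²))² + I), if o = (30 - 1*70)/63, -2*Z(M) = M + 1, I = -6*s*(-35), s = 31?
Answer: 15876/104677561 ≈ 0.00015167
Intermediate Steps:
I = 6510 (I = -6*31*(-35) = -186*(-35) = 6510)
Z(M) = -½ - M/2 (Z(M) = -(M + 1)/2 = -(1 + M)/2 = -½ - M/2)
o = -40/63 (o = (30 - 70)*(1/63) = -40*1/63 = -40/63 ≈ -0.63492)
1/((o + Z(4²))² + I) = 1/((-40/63 + (-½ - ½*4²))² + 6510) = 1/((-40/63 + (-½ - ½*16))² + 6510) = 1/((-40/63 + (-½ - 8))² + 6510) = 1/((-40/63 - 17/2)² + 6510) = 1/((-1151/126)² + 6510) = 1/(1324801/15876 + 6510) = 1/(104677561/15876) = 15876/104677561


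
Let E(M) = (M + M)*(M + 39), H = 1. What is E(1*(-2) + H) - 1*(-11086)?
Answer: 11010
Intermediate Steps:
E(M) = 2*M*(39 + M) (E(M) = (2*M)*(39 + M) = 2*M*(39 + M))
E(1*(-2) + H) - 1*(-11086) = 2*(1*(-2) + 1)*(39 + (1*(-2) + 1)) - 1*(-11086) = 2*(-2 + 1)*(39 + (-2 + 1)) + 11086 = 2*(-1)*(39 - 1) + 11086 = 2*(-1)*38 + 11086 = -76 + 11086 = 11010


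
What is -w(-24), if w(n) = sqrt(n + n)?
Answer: -4*I*sqrt(3) ≈ -6.9282*I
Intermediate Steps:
w(n) = sqrt(2)*sqrt(n) (w(n) = sqrt(2*n) = sqrt(2)*sqrt(n))
-w(-24) = -sqrt(2)*sqrt(-24) = -sqrt(2)*2*I*sqrt(6) = -4*I*sqrt(3)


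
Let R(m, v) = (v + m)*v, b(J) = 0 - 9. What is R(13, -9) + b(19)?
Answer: -45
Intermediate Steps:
b(J) = -9
R(m, v) = v*(m + v) (R(m, v) = (m + v)*v = v*(m + v))
R(13, -9) + b(19) = -9*(13 - 9) - 9 = -9*4 - 9 = -36 - 9 = -45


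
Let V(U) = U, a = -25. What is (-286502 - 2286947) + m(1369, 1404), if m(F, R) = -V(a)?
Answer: -2573424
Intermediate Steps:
m(F, R) = 25 (m(F, R) = -1*(-25) = 25)
(-286502 - 2286947) + m(1369, 1404) = (-286502 - 2286947) + 25 = -2573449 + 25 = -2573424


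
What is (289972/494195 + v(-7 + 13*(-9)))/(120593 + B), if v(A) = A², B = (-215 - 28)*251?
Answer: 1899758073/7363505500 ≈ 0.25800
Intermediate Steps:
B = -60993 (B = -243*251 = -60993)
(289972/494195 + v(-7 + 13*(-9)))/(120593 + B) = (289972/494195 + (-7 + 13*(-9))²)/(120593 - 60993) = (289972*(1/494195) + (-7 - 117)²)/59600 = (289972/494195 + (-124)²)*(1/59600) = (289972/494195 + 15376)*(1/59600) = (7599032292/494195)*(1/59600) = 1899758073/7363505500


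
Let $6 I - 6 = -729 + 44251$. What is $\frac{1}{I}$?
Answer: $\frac{3}{21764} \approx 0.00013784$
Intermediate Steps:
$I = \frac{21764}{3}$ ($I = 1 + \frac{-729 + 44251}{6} = 1 + \frac{1}{6} \cdot 43522 = 1 + \frac{21761}{3} = \frac{21764}{3} \approx 7254.7$)
$\frac{1}{I} = \frac{1}{\frac{21764}{3}} = \frac{3}{21764}$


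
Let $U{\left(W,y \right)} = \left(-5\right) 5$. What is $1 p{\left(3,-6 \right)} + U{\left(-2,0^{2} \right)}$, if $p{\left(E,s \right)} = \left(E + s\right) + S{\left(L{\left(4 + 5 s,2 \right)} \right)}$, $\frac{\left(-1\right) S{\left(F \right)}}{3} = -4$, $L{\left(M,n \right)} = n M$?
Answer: $-16$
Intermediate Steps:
$L{\left(M,n \right)} = M n$
$S{\left(F \right)} = 12$ ($S{\left(F \right)} = \left(-3\right) \left(-4\right) = 12$)
$U{\left(W,y \right)} = -25$
$p{\left(E,s \right)} = 12 + E + s$ ($p{\left(E,s \right)} = \left(E + s\right) + 12 = 12 + E + s$)
$1 p{\left(3,-6 \right)} + U{\left(-2,0^{2} \right)} = 1 \left(12 + 3 - 6\right) - 25 = 1 \cdot 9 - 25 = 9 - 25 = -16$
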